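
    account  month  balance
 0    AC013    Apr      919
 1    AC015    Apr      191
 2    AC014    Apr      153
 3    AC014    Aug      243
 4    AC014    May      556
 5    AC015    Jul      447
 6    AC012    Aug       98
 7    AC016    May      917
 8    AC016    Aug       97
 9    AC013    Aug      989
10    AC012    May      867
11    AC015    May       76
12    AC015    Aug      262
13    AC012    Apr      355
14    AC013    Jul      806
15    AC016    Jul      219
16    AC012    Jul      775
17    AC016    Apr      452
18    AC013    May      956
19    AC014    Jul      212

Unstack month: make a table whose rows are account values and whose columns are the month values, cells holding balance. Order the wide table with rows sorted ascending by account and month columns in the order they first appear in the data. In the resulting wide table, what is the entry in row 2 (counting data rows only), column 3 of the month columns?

956

With rows sorted ascending by account, row 2 is account=AC013. month columns in first-appearance order: Apr, Aug, May, Jul; column 3 is May.
Long rows with account=AC013, month=May: balance = 956.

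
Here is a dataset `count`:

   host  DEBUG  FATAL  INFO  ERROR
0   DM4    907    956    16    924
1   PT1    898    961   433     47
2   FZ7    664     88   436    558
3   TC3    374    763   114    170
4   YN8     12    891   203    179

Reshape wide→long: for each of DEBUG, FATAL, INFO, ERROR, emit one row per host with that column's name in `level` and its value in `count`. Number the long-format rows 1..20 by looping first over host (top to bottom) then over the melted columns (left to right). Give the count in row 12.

20 rows total (5 × 4). Row 12: index ⌊(12-1)/4⌋ = 2 into host → FZ7; (12-1) mod 4 = 3 into the melted columns → ERROR.
So row 12 is (FZ7, ERROR, 558); count = 558.

558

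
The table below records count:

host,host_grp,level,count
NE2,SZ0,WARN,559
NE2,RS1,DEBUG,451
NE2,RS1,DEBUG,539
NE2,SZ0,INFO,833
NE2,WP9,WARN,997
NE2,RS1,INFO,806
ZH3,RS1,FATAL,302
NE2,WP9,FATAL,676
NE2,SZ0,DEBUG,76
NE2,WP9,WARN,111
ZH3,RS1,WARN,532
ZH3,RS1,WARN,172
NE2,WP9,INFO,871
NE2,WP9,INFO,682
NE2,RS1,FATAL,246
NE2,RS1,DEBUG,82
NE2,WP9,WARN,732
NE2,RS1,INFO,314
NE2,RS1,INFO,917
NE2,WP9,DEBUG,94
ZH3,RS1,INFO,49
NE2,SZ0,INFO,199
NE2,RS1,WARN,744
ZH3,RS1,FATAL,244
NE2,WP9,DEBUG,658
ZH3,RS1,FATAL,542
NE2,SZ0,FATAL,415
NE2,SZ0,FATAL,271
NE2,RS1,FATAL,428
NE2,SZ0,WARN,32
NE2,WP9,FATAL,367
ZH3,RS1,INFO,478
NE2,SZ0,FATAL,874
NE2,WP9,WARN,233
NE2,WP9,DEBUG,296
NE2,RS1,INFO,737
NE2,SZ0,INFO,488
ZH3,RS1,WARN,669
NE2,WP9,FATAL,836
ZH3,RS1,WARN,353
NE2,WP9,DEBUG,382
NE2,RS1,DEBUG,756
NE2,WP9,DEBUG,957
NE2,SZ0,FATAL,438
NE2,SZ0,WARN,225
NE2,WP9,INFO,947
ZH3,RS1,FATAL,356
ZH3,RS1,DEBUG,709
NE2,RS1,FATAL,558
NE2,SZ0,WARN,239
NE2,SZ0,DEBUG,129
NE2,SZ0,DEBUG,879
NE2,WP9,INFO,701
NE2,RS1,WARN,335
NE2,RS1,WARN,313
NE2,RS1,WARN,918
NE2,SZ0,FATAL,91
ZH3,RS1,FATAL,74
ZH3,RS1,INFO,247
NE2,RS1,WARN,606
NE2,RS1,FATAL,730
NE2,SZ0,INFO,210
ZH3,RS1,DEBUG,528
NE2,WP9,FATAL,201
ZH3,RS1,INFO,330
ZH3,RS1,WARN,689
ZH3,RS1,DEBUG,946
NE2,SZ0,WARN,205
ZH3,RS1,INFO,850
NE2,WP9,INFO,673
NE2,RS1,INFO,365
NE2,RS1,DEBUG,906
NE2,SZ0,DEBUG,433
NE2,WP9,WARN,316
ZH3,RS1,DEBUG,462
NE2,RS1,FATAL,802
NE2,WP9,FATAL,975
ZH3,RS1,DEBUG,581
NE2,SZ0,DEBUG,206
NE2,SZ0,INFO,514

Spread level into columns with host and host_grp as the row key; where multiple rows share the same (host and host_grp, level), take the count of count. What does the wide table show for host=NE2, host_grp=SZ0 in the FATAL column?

5

Rows with host=NE2, host_grp=SZ0 and level=FATAL: count values are 415, 271, 874, 438, 91.
5 rows match — count = 5.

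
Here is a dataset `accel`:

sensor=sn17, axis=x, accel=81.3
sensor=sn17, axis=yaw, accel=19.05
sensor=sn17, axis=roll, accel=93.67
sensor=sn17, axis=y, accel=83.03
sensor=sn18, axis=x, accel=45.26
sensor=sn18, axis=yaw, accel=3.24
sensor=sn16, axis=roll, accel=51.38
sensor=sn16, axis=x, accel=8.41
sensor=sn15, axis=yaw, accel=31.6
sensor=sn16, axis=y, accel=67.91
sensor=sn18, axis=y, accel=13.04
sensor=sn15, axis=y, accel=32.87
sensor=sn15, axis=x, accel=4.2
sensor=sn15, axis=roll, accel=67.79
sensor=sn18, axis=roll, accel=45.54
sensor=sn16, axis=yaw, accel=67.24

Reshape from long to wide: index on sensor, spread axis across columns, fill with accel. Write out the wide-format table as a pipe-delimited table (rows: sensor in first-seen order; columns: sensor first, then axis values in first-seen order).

| sensor | x | yaw | roll | y |
| sn17 | 81.3 | 19.05 | 93.67 | 83.03 |
| sn18 | 45.26 | 3.24 | 45.54 | 13.04 |
| sn16 | 8.41 | 67.24 | 51.38 | 67.91 |
| sn15 | 4.2 | 31.6 | 67.79 | 32.87 |

Columns: sensor plus the 4 distinct axis values (x, yaw, roll, y).
For example, row sn17 column x takes accel=81.3 from the long row (sn17, x).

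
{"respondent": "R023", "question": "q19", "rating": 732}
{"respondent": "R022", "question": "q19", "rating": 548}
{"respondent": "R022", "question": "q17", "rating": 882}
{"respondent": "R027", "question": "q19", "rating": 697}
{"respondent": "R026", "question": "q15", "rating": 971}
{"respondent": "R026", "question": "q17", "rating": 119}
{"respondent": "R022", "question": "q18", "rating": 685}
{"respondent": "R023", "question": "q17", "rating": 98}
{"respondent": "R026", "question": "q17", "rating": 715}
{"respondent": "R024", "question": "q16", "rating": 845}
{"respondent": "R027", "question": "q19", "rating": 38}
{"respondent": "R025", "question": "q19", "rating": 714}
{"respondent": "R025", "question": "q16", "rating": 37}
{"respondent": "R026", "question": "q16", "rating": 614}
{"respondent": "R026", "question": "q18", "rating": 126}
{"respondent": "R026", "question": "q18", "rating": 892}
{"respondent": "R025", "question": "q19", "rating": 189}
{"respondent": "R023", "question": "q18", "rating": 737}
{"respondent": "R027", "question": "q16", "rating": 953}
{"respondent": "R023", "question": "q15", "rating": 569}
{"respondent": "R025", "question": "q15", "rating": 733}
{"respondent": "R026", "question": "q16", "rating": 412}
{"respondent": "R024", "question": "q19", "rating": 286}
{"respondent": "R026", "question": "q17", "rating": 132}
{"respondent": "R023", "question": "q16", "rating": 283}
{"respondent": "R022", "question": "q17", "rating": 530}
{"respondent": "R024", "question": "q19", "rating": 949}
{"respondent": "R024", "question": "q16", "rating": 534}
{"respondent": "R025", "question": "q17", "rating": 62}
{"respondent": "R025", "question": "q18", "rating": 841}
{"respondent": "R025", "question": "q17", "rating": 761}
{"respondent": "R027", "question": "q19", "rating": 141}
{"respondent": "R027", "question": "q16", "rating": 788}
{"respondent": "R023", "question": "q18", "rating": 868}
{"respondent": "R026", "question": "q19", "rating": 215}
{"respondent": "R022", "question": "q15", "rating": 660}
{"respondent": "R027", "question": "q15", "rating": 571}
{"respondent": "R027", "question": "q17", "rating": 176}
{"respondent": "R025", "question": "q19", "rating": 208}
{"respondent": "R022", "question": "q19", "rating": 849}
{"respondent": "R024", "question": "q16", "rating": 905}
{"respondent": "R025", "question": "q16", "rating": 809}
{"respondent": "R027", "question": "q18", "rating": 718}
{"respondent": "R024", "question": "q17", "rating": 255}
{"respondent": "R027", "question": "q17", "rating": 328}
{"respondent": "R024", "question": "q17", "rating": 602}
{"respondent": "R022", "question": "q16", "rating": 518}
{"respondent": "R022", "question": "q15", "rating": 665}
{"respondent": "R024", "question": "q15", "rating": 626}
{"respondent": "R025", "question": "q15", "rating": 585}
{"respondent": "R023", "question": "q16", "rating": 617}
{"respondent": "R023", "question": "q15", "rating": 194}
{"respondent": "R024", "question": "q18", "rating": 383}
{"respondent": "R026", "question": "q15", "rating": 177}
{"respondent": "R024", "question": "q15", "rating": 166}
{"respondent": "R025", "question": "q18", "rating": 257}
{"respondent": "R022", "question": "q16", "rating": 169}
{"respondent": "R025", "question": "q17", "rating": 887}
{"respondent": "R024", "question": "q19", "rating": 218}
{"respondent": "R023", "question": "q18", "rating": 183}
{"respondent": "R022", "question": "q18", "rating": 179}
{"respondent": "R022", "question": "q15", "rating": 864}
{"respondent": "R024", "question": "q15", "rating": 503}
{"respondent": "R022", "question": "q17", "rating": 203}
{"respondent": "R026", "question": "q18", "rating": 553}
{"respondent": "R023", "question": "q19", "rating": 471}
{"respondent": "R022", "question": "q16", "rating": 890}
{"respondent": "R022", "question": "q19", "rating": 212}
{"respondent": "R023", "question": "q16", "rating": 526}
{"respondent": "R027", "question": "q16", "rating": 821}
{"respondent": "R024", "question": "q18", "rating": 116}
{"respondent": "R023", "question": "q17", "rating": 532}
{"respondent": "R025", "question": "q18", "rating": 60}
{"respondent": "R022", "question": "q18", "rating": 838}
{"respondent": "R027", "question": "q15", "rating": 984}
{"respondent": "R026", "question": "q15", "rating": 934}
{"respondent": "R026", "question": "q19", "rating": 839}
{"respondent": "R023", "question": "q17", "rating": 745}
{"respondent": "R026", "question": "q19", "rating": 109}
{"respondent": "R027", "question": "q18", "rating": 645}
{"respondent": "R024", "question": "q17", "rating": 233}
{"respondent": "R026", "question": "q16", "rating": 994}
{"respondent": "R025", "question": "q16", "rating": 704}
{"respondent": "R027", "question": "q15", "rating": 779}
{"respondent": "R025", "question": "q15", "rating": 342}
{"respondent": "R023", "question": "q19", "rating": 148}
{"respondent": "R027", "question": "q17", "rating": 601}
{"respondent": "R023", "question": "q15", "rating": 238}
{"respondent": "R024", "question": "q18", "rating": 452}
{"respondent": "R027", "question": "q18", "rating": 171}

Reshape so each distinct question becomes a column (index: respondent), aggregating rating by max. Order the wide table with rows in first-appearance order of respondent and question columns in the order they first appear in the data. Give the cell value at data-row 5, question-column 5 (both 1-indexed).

With rows in first-appearance order of respondent, row 5 is respondent=R024. question columns in first-appearance order: q19, q17, q15, q18, q16; column 5 is q16.
Long rows with respondent=R024, question=q16: max(845, 534, 905) = 905.

905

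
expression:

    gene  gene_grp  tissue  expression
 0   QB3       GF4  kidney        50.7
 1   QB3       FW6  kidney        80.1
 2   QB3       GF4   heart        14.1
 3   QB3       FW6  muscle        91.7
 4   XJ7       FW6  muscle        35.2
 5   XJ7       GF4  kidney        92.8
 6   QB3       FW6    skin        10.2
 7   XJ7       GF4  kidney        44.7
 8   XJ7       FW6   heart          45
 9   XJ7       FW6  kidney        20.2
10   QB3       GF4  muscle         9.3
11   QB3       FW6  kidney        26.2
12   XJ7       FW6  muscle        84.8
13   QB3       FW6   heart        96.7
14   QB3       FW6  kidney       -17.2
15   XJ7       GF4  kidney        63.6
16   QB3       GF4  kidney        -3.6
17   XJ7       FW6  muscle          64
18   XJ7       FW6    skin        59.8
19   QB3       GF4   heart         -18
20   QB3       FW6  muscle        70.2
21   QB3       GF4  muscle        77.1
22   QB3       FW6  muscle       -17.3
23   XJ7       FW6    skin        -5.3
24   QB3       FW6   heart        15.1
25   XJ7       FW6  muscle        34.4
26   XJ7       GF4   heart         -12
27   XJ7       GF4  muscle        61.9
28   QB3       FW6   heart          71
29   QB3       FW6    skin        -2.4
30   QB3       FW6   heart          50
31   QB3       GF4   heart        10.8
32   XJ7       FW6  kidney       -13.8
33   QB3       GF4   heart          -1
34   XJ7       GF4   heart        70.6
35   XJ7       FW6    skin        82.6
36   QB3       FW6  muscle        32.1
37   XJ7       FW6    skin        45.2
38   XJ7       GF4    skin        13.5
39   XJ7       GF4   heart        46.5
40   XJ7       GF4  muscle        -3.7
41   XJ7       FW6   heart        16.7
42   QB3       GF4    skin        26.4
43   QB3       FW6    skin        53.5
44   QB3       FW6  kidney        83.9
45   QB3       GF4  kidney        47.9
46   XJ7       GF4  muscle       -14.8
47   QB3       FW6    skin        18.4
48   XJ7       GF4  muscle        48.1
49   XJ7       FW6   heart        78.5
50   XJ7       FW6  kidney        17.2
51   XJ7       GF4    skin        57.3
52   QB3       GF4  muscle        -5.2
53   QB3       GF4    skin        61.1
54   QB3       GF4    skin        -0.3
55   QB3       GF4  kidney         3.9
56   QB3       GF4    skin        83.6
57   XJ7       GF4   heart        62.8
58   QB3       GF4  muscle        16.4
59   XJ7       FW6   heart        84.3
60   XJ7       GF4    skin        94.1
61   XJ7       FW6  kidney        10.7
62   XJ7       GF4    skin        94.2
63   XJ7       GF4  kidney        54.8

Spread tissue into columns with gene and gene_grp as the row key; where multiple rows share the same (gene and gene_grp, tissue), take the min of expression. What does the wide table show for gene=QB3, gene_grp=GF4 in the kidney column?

-3.6

Rows with gene=QB3, gene_grp=GF4 and tissue=kidney: expression values are 50.7, -3.6, 47.9, 3.9.
min(50.7, -3.6, 47.9, 3.9) = -3.6.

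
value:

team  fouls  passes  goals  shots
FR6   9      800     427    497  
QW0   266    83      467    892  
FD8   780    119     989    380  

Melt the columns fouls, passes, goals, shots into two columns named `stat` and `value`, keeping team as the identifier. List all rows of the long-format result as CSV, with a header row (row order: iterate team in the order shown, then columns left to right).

Each (team, column) pair becomes one row: 3 × 4 = 12 rows.
For example, (FR6, fouls) → value=9.

team,stat,value
FR6,fouls,9
FR6,passes,800
FR6,goals,427
FR6,shots,497
QW0,fouls,266
QW0,passes,83
QW0,goals,467
QW0,shots,892
FD8,fouls,780
FD8,passes,119
FD8,goals,989
FD8,shots,380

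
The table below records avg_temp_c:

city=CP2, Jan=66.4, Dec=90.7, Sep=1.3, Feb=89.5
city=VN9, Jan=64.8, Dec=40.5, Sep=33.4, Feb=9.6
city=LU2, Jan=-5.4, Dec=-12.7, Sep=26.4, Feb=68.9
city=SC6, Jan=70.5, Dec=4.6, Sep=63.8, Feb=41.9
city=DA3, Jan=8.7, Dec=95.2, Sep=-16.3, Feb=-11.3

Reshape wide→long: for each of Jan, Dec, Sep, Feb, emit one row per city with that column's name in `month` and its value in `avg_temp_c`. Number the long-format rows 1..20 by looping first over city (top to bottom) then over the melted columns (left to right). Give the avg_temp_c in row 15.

20 rows total (5 × 4). Row 15: index ⌊(15-1)/4⌋ = 3 into city → SC6; (15-1) mod 4 = 2 into the melted columns → Sep.
So row 15 is (SC6, Sep, 63.8); avg_temp_c = 63.8.

63.8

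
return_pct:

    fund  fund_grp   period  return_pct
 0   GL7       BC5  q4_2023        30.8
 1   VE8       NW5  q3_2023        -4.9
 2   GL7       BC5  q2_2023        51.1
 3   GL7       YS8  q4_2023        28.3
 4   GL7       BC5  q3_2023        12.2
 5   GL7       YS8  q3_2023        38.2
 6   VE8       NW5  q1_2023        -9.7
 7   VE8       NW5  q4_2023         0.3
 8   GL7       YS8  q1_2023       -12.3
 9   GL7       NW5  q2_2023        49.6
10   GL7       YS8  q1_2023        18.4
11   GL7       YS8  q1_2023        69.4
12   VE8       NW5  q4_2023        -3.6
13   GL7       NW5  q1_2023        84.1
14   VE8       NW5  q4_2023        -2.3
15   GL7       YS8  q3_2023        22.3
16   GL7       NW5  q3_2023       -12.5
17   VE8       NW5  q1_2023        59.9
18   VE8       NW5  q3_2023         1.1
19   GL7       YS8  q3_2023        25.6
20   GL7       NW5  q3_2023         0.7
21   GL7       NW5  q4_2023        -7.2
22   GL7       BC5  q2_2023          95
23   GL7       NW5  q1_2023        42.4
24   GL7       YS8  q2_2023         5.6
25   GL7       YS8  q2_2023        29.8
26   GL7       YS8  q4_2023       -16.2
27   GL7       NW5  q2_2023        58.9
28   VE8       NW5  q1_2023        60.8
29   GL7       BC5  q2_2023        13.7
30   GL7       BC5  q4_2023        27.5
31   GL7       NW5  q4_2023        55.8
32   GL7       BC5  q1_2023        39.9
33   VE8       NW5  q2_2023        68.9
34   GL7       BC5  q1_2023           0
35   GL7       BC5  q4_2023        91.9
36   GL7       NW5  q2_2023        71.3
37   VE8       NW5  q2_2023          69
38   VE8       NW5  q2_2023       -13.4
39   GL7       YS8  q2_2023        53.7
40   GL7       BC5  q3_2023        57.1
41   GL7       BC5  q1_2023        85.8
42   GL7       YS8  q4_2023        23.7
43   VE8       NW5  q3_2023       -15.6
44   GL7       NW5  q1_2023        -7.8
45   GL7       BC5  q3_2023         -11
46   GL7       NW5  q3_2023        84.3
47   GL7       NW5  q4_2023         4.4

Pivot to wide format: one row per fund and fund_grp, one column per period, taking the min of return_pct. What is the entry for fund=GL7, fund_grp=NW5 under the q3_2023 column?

-12.5

Rows with fund=GL7, fund_grp=NW5 and period=q3_2023: return_pct values are -12.5, 0.7, 84.3.
min(-12.5, 0.7, 84.3) = -12.5.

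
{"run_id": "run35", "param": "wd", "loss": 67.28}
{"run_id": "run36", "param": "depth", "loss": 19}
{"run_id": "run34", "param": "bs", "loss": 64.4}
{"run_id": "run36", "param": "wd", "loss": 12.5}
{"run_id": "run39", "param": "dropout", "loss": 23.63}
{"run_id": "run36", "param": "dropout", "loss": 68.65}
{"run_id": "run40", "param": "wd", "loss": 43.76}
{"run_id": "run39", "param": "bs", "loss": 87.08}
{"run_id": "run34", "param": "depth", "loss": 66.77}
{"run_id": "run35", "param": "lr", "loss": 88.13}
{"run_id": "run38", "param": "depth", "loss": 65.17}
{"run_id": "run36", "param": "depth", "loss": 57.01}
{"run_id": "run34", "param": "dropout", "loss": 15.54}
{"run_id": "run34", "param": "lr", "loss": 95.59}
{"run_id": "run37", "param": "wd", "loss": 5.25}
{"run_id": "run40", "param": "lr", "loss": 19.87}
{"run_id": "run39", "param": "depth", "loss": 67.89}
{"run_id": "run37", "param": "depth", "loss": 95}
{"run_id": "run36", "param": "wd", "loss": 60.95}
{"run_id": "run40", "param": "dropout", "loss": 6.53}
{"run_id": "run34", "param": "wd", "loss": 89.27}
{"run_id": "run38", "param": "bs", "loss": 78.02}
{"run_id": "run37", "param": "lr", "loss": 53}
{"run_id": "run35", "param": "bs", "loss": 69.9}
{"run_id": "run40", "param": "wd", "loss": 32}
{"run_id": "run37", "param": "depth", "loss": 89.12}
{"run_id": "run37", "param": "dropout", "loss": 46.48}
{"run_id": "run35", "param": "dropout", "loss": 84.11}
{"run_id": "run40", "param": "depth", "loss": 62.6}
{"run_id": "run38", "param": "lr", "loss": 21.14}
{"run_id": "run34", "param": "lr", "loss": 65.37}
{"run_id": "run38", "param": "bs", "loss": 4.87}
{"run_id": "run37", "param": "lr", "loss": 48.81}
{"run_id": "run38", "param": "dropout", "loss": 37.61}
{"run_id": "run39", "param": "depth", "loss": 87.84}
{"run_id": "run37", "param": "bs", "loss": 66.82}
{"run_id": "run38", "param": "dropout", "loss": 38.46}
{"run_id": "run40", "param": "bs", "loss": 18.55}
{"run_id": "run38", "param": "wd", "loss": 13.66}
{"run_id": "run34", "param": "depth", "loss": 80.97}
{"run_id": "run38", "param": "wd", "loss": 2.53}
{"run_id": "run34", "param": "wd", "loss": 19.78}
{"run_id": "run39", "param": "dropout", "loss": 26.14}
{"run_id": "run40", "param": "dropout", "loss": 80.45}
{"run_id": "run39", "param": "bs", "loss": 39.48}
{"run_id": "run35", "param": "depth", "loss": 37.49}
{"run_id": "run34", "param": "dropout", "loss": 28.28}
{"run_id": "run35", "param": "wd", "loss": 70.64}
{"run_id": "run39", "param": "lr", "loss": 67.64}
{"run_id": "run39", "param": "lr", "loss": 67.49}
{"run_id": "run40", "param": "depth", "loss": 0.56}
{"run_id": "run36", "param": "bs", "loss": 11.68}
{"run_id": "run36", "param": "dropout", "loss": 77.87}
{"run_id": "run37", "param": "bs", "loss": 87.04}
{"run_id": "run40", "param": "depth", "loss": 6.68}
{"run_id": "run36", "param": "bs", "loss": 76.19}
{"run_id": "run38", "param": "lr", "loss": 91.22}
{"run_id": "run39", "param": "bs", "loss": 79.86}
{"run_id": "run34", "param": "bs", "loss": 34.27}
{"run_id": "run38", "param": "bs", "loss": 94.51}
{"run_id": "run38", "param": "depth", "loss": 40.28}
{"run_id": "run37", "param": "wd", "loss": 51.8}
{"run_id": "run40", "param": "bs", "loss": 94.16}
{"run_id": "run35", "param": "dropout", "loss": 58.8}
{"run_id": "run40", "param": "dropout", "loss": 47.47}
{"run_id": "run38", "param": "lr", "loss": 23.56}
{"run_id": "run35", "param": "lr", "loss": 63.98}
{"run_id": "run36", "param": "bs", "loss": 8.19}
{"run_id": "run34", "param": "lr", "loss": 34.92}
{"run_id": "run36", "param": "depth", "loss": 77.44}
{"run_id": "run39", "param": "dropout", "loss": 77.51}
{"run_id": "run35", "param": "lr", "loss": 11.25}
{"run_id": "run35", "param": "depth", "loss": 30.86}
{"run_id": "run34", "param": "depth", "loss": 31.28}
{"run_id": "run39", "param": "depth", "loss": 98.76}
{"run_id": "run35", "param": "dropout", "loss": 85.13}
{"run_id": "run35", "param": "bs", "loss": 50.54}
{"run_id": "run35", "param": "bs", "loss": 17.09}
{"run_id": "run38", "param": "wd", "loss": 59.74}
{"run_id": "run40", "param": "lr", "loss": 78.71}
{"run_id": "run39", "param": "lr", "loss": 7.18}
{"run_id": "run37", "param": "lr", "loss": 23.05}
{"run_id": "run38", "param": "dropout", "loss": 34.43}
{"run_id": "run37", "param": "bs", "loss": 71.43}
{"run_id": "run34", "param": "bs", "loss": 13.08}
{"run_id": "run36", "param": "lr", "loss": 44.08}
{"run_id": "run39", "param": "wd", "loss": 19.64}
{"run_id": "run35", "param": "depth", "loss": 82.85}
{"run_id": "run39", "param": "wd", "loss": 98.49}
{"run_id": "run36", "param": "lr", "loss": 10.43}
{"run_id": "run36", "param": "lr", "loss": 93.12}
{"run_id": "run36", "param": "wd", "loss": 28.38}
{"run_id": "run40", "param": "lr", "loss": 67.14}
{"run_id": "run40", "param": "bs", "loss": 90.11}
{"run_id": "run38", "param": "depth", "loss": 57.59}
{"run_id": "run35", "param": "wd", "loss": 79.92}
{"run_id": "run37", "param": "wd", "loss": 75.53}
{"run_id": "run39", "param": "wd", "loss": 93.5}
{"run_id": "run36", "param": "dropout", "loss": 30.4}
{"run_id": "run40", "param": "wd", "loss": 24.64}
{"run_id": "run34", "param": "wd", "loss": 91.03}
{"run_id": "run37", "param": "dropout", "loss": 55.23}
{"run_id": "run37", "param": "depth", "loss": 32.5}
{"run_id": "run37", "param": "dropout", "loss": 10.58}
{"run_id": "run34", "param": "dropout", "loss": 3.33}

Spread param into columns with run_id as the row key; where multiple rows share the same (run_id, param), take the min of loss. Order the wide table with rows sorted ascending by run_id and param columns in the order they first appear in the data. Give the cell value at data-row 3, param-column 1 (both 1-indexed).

With rows sorted ascending by run_id, row 3 is run_id=run36. param columns in first-appearance order: wd, depth, bs, dropout, lr; column 1 is wd.
Long rows with run_id=run36, param=wd: min(12.5, 60.95, 28.38) = 12.5.

12.5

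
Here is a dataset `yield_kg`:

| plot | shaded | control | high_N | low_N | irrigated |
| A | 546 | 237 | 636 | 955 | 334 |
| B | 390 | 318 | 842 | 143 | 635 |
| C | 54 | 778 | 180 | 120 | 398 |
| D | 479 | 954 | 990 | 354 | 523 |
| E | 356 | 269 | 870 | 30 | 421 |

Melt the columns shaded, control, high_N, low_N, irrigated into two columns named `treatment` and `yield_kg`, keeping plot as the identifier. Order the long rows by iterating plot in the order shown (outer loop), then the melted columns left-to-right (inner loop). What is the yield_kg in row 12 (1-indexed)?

778

25 rows total (5 × 5). Row 12: index ⌊(12-1)/5⌋ = 2 into plot → C; (12-1) mod 5 = 1 into the melted columns → control.
So row 12 is (C, control, 778); yield_kg = 778.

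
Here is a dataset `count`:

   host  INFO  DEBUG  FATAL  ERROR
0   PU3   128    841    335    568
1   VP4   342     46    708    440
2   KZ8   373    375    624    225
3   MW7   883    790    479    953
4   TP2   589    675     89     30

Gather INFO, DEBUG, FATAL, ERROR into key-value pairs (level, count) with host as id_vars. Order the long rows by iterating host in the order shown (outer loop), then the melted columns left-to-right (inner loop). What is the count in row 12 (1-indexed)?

225

20 rows total (5 × 4). Row 12: index ⌊(12-1)/4⌋ = 2 into host → KZ8; (12-1) mod 4 = 3 into the melted columns → ERROR.
So row 12 is (KZ8, ERROR, 225); count = 225.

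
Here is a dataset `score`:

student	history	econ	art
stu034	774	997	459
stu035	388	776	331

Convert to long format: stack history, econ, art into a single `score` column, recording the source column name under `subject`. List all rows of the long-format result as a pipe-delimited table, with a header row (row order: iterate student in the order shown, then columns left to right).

| student | subject | score |
| stu034 | history | 774 |
| stu034 | econ | 997 |
| stu034 | art | 459 |
| stu035 | history | 388 |
| stu035 | econ | 776 |
| stu035 | art | 331 |

Each (student, column) pair becomes one row: 2 × 3 = 6 rows.
For example, (stu034, history) → score=774.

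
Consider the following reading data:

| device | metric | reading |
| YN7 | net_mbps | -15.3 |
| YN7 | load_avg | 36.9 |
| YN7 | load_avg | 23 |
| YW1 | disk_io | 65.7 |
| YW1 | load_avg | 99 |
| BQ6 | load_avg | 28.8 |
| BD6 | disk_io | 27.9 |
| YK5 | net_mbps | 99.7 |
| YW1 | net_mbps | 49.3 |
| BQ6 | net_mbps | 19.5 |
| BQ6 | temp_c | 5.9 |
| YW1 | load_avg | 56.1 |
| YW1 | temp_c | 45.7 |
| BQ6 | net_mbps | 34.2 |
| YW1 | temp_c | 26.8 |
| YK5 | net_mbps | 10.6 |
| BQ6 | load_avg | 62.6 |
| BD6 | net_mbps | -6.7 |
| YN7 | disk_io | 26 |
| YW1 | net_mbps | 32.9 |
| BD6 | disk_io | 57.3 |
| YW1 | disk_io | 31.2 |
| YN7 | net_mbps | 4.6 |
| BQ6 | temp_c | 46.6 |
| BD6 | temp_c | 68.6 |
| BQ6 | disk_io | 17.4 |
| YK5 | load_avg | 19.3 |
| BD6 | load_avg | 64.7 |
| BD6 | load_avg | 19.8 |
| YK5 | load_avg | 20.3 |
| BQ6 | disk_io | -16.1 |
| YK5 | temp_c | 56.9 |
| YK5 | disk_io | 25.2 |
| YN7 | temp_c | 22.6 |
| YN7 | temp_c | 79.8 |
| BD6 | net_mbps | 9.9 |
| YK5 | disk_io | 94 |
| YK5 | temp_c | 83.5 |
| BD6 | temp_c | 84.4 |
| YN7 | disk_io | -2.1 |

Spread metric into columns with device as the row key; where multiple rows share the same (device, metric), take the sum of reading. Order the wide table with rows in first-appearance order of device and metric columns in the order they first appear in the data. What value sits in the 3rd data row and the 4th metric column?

With rows in first-appearance order of device, row 3 is device=BQ6. metric columns in first-appearance order: net_mbps, load_avg, disk_io, temp_c; column 4 is temp_c.
Long rows with device=BQ6, metric=temp_c: 5.9 + 46.6 = 52.5.

52.5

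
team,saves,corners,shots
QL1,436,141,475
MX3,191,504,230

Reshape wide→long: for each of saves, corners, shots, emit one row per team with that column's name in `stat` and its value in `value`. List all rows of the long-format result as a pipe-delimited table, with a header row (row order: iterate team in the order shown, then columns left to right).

| team | stat | value |
| QL1 | saves | 436 |
| QL1 | corners | 141 |
| QL1 | shots | 475 |
| MX3 | saves | 191 |
| MX3 | corners | 504 |
| MX3 | shots | 230 |

Each (team, column) pair becomes one row: 2 × 3 = 6 rows.
For example, (QL1, saves) → value=436.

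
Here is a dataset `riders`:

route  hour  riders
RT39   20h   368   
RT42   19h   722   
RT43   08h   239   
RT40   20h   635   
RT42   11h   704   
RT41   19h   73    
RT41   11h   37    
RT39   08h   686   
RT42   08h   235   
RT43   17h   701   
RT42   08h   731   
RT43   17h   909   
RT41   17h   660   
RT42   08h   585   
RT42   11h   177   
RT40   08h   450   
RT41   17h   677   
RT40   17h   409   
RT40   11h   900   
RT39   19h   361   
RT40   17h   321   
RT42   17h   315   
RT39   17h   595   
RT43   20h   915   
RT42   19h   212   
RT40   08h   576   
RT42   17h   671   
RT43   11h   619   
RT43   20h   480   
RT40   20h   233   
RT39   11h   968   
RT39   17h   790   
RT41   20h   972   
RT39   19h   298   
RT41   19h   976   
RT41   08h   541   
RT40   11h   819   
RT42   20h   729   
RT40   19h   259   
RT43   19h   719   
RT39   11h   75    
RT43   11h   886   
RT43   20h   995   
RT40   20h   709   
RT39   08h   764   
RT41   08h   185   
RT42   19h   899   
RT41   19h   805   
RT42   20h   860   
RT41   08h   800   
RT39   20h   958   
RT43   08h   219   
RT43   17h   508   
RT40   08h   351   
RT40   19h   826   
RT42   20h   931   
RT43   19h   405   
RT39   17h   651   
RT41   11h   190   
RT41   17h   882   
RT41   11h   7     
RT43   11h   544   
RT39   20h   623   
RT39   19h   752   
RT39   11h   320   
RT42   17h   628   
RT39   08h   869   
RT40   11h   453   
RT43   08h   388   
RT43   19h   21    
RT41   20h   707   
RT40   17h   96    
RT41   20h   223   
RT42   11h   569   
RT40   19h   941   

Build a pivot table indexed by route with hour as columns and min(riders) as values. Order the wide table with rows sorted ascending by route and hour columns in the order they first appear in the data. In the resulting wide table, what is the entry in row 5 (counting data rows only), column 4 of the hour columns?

With rows sorted ascending by route, row 5 is route=RT43. hour columns in first-appearance order: 20h, 19h, 08h, 11h, 17h; column 4 is 11h.
Long rows with route=RT43, hour=11h: min(619, 886, 544) = 544.

544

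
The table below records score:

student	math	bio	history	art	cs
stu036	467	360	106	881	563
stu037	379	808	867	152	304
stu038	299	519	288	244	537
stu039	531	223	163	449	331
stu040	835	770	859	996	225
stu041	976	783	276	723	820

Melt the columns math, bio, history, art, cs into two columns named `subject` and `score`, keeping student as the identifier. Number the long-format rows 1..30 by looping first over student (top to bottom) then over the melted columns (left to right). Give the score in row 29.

30 rows total (6 × 5). Row 29: index ⌊(29-1)/5⌋ = 5 into student → stu041; (29-1) mod 5 = 3 into the melted columns → art.
So row 29 is (stu041, art, 723); score = 723.

723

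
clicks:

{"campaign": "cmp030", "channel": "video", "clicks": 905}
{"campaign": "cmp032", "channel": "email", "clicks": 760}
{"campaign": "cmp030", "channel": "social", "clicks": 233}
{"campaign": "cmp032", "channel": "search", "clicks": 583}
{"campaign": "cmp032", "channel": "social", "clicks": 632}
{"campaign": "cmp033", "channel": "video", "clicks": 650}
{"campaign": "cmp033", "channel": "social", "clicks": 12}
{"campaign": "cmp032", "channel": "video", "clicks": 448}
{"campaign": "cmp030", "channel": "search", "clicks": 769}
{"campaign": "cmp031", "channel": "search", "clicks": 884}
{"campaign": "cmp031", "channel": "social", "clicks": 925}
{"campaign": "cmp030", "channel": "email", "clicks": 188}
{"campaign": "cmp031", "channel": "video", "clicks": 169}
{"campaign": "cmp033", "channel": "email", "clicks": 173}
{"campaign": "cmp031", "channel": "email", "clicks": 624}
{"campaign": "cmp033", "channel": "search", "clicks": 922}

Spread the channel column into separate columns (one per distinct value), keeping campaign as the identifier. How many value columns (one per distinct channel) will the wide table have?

4

4 distinct channel values: social, search, video, email.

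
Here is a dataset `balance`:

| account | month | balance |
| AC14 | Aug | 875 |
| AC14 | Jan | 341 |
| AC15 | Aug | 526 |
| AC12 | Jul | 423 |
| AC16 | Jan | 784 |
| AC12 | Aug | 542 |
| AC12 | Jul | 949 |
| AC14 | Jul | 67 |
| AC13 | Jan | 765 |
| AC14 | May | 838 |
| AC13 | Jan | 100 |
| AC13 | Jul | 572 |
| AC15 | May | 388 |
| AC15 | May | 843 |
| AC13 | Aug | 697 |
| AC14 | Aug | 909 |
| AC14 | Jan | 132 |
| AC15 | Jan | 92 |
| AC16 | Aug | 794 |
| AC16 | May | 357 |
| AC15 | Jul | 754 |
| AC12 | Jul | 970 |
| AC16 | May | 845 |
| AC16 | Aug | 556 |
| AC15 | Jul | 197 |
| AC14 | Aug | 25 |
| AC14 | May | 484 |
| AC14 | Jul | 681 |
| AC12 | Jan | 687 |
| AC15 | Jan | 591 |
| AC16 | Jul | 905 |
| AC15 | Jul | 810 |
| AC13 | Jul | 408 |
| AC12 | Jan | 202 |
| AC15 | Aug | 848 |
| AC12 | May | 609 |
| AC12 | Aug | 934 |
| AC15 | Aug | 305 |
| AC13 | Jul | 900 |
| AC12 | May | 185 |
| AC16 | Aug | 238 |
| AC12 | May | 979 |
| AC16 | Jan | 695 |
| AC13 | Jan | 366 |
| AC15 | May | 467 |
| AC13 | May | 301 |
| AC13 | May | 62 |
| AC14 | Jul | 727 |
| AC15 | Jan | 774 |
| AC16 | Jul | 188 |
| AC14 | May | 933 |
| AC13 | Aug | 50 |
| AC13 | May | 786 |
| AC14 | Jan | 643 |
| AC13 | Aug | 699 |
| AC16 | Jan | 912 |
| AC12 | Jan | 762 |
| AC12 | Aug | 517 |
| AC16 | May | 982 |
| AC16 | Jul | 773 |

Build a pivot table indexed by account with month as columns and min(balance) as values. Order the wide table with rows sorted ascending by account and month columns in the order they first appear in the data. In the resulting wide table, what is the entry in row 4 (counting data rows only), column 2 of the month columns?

92

With rows sorted ascending by account, row 4 is account=AC15. month columns in first-appearance order: Aug, Jan, Jul, May; column 2 is Jan.
Long rows with account=AC15, month=Jan: min(92, 591, 774) = 92.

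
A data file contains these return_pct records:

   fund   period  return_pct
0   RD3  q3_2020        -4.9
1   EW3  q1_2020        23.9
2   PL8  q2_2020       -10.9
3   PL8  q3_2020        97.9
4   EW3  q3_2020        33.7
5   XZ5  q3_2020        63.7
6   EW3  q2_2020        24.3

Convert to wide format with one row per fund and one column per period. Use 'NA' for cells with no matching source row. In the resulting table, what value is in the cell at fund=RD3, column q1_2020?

NA

No long-format row has fund=RD3 and period=q1_2020, so the cell is NA.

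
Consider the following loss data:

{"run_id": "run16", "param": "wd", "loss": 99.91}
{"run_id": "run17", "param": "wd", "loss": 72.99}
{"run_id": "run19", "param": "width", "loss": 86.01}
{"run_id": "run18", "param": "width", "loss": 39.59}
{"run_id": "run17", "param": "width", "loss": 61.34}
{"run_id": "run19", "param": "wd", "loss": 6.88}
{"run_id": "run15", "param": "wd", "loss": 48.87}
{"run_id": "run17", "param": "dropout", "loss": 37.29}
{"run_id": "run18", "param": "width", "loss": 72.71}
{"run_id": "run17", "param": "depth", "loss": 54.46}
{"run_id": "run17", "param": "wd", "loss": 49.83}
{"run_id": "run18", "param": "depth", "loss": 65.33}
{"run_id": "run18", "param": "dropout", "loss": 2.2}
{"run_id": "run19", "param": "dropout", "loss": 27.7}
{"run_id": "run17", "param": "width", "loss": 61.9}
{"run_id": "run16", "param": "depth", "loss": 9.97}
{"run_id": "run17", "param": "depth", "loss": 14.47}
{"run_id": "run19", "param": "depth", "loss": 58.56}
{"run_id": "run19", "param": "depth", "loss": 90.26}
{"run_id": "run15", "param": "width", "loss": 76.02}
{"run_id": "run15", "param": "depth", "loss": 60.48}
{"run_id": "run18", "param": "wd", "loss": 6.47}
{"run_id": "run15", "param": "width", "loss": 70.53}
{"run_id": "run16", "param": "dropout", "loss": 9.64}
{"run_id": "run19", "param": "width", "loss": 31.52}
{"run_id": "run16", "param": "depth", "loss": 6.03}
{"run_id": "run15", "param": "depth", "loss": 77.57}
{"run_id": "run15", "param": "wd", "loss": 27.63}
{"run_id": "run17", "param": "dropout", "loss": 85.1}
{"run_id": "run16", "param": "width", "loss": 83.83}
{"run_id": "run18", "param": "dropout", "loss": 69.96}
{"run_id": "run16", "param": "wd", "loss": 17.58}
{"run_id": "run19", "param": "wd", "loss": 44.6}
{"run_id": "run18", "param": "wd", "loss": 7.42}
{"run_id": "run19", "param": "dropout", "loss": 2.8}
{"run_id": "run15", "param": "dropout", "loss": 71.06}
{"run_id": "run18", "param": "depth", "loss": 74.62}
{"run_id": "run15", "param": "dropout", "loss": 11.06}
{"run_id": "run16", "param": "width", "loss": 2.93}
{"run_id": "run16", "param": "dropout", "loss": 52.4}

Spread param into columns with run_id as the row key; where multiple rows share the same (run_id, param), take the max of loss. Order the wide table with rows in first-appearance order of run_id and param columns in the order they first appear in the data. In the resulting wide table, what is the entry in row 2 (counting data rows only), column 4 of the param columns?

With rows in first-appearance order of run_id, row 2 is run_id=run17. param columns in first-appearance order: wd, width, dropout, depth; column 4 is depth.
Long rows with run_id=run17, param=depth: max(54.46, 14.47) = 54.46.

54.46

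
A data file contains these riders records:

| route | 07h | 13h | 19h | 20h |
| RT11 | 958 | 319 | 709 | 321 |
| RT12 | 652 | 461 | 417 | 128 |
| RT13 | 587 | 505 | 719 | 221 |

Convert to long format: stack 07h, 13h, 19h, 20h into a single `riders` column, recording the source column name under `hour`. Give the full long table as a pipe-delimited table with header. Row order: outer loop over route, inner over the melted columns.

| route | hour | riders |
| RT11 | 07h | 958 |
| RT11 | 13h | 319 |
| RT11 | 19h | 709 |
| RT11 | 20h | 321 |
| RT12 | 07h | 652 |
| RT12 | 13h | 461 |
| RT12 | 19h | 417 |
| RT12 | 20h | 128 |
| RT13 | 07h | 587 |
| RT13 | 13h | 505 |
| RT13 | 19h | 719 |
| RT13 | 20h | 221 |

Each (route, column) pair becomes one row: 3 × 4 = 12 rows.
For example, (RT11, 07h) → riders=958.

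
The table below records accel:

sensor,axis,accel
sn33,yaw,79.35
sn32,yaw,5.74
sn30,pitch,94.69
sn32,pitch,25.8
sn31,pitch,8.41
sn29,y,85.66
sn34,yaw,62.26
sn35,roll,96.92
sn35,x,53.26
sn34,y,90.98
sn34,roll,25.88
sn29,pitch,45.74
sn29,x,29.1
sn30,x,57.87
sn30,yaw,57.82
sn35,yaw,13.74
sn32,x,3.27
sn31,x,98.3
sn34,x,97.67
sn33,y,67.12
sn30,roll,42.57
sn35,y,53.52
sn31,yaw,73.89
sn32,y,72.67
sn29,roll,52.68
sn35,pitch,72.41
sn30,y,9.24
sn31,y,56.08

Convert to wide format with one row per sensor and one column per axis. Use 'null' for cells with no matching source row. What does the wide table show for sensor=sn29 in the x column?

The long row with sensor=sn29, axis=x has accel=29.1.

29.1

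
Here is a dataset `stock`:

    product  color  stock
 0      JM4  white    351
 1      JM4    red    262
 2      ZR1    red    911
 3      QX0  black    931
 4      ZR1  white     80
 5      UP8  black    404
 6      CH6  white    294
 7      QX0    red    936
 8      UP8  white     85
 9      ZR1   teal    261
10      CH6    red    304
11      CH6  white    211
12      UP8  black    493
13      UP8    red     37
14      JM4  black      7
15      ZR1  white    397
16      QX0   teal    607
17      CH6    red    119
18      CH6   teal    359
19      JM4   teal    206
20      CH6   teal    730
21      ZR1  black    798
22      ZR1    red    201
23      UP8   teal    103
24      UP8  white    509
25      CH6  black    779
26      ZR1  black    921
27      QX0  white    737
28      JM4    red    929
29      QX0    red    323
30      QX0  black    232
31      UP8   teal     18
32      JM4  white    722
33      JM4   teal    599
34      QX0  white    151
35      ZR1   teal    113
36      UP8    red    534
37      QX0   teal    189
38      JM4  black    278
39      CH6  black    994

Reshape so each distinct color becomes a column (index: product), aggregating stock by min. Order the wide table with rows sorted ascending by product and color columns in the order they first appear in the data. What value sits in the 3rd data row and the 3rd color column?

With rows sorted ascending by product, row 3 is product=QX0. color columns in first-appearance order: white, red, black, teal; column 3 is black.
Long rows with product=QX0, color=black: min(931, 232) = 232.

232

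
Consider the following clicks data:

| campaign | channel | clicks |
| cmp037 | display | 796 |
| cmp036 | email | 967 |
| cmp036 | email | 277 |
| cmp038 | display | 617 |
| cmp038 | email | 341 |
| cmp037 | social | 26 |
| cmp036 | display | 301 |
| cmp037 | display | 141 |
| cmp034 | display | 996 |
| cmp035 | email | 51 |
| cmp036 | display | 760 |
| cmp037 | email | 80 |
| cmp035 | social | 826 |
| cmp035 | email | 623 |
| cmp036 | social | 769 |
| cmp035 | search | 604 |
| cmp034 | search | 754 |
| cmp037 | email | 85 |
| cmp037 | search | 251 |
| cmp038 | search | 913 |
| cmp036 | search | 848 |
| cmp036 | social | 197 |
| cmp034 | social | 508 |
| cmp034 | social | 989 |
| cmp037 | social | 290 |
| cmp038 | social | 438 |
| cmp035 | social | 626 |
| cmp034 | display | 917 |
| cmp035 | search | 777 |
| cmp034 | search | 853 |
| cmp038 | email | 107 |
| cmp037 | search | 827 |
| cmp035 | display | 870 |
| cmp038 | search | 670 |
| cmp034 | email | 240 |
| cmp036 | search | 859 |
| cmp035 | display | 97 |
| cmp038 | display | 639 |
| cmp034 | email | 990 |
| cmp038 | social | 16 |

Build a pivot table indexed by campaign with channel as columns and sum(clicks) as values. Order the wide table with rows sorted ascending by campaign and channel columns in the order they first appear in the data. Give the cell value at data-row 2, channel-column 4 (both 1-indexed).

With rows sorted ascending by campaign, row 2 is campaign=cmp035. channel columns in first-appearance order: display, email, social, search; column 4 is search.
Long rows with campaign=cmp035, channel=search: 604 + 777 = 1381.

1381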